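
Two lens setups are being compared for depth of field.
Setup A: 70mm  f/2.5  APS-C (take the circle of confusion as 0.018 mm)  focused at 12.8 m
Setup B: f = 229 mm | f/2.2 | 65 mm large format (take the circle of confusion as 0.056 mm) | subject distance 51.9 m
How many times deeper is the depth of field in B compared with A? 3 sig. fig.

4.21

Setup A: H = 70²/(2.5×0.018) + 70 ≈ 108958.9 mm; DoF = Df − Dn = 14494.5 − 11460.2 ≈ 3034.3 mm.
Setup B: H = 229²/(2.2×0.056) + 229 ≈ 425886.5 mm; DoF = Df − Dn = 59071 − 46282 ≈ 12789 mm.
Ratio = 12789 / 3034.3 ≈ 4.21.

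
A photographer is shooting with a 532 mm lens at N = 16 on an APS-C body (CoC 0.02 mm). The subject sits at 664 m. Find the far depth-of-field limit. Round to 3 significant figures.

Hyperfocal distance H = f²/(N·c) + f = 532²/(16 × 0.02) + 532 = 283024/0.32 + 532 ≈ 884982.0 mm ≈ 885.0 m.
Far limit Df = s·(H − f)/(H − s) = 664000 × (884982.0 − 532) / (884982.0 − 664000) = 664000 × 884450.0 / 220982.0 ≈ 2657568 mm ≈ 2660 m.

2660 m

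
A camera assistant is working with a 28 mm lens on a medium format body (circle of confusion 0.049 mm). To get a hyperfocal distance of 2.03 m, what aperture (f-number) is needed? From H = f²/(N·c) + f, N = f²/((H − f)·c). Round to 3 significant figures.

Rearrange H = f²/(N·c) + f for N: N = f² / ((H − f)·c).
N = 28² / ((2030 − 28) × 0.049) = 784 / 98.10 ≈ 7.99.

f/7.99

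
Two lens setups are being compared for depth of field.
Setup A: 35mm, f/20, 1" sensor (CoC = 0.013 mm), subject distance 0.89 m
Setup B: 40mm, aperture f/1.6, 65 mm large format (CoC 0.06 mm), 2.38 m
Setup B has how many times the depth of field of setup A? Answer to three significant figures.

2.04

Setup A: H = 35²/(20×0.013) + 35 ≈ 4746.5 mm; DoF = Df − Dn = 1087.31 − 753.30 ≈ 334.01 mm.
Setup B: H = 40²/(1.6×0.06) + 40 ≈ 16706.7 mm; DoF = Df − Dn = 2768.73 − 2086.99 ≈ 681.74 mm.
Ratio = 681.74 / 334.01 ≈ 2.04.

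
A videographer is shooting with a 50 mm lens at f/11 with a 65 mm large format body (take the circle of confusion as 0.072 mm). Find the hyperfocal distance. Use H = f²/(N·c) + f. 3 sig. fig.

Hyperfocal distance H = f²/(N·c) + f = 50²/(11 × 0.072) + 50 = 2500/0.792 + 50 ≈ 3206.6 mm ≈ 3.21 m.

3.21 m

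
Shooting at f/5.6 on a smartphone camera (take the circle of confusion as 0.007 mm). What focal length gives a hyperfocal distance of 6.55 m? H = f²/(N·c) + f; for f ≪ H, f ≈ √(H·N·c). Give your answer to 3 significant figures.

From H = f²/(N·c) + f, with f ≪ H: f ≈ √(H·N·c) = √(6550 × 5.6 × 0.007) = √256.76 ≈ 16.02 mm.
The +f correction barely moves this — solving exactly, f² + N·c·f − N·c·H = 0 ⇒ f = (−N·c + √((N·c)² + 4·N·c·H))/2 = (−0.0392 + √1027.0)/2 ≈ 16.004 mm, so f ≈ 16.0 mm.

16.0 mm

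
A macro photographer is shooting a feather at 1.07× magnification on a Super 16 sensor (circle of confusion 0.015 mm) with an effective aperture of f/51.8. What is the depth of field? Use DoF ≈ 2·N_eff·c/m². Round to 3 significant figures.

At magnification m, DoF ≈ 2·N_eff·c/m² = 2 × 51.8 × 0.015 / 1.07² = 1.554 / 1.145 ≈ 1.36 mm.

1.36 mm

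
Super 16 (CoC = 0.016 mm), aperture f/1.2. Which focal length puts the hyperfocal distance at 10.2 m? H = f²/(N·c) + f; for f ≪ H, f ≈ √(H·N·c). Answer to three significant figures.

14.0 mm

From H = f²/(N·c) + f, with f ≪ H: f ≈ √(H·N·c) = √(10200 × 1.2 × 0.016) = √195.84 ≈ 13.99 mm.
The +f correction barely moves this — solving exactly, f² + N·c·f − N·c·H = 0 ⇒ f = (−N·c + √((N·c)² + 4·N·c·H))/2 = (−0.0192 + √783.36)/2 ≈ 13.985 mm, so f ≈ 14.0 mm.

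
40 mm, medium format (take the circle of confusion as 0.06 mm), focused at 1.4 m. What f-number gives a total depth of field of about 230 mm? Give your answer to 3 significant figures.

Write h = H − f = f²/(N·c). The thin-lens limits are Dn = s·h/(h + (s−f)) and Df = s·h/(h − (s−f)), so DoF = Df − Dn = 2·s·(s−f)·h / (h² − (s−f)²).
That is a quadratic in h: DoF·h² − 2·s·(s−f)·h − DoF·(s−f)² = 0 ⇒ h = (s−f)·(s + √(s² + DoF²)) / DoF = 1360 × (1400 + √(1400² + 230²)) / 230 = 1360 × (1400 + 1418.77) / 230 ≈ 16667 mm.
Then N = f²/(c·h) = 40² / (0.06 × 16667) = 1600 / 1000.0 ≈ 1.60.

f/1.60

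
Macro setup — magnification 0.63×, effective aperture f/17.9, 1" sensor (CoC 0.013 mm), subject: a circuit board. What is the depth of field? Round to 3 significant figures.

1.17 mm

At magnification m, DoF ≈ 2·N_eff·c/m² = 2 × 17.9 × 0.013 / 0.63² = 0.4654 / 0.3969 ≈ 1.17 mm.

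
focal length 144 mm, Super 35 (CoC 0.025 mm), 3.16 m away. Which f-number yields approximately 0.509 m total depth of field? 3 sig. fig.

f/22

Write h = H − f = f²/(N·c). The thin-lens limits are Dn = s·h/(h + (s−f)) and Df = s·h/(h − (s−f)), so DoF = Df − Dn = 2·s·(s−f)·h / (h² − (s−f)²).
That is a quadratic in h: DoF·h² − 2·s·(s−f)·h − DoF·(s−f)² = 0 ⇒ h = (s−f)·(s + √(s² + DoF²)) / DoF = 3016 × (3160 + √(3160² + 509²)) / 509 = 3016 × (3160 + 3200.73) / 509 ≈ 37690 mm.
Then N = f²/(c·h) = 144² / (0.025 × 37690) = 20736 / 942.24 ≈ 22.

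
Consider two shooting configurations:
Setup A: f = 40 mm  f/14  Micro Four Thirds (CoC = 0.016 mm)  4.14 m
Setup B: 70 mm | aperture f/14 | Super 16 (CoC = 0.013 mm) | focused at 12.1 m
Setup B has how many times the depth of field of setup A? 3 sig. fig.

Setup A: H = 40²/(14×0.016) + 40 ≈ 7182.9 mm; DoF = Df − Dn = 9718.3 − 2630.2 ≈ 7088.1 mm.
Setup B: H = 70²/(14×0.013) + 70 ≈ 26993.1 mm; DoF = Df − Dn = 21874 − 8363 ≈ 13511 mm.
Ratio = 13511 / 7088.1 ≈ 1.91.

1.91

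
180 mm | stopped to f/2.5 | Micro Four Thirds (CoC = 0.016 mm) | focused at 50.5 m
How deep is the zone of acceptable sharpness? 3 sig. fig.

6.30 m

Hyperfocal distance H = f²/(N·c) + f = 180²/(2.5 × 0.016) + 180 = 32400/0.04 + 180 ≈ 810180.0 mm ≈ 810.2 m.
Near limit Dn = s·(H − f)/(H + s − 2f) = 50500 × (810180.0 − 180) / (810180.0 + 50500 − 2 × 180) = 50500 × 810000.0 / 860320.0 ≈ 47546.3 mm.
Far limit Df = s·(H − f)/(H − s) = 50500 × (810180.0 − 180) / (810180.0 − 50500) = 50500 × 810000.0 / 759680.0 ≈ 53845.0 mm.
Depth of field = Df − Dn = 53845.0 − 47546.3 ≈ 6298.7 mm ≈ 6.30 m.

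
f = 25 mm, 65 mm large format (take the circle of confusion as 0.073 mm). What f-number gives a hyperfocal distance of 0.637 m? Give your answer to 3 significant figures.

f/14

Rearrange H = f²/(N·c) + f for N: N = f² / ((H − f)·c).
N = 25² / ((637 − 25) × 0.073) = 625 / 44.68 ≈ 14.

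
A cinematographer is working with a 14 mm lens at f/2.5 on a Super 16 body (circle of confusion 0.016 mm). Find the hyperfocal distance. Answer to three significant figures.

Hyperfocal distance H = f²/(N·c) + f = 14²/(2.5 × 0.016) + 14 = 196/0.04 + 14 ≈ 4914.0 mm ≈ 4.91 m.

4.91 m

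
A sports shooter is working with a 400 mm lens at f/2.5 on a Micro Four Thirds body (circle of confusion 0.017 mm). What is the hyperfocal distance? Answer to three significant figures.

Hyperfocal distance H = f²/(N·c) + f = 400²/(2.5 × 0.017) + 400 = 160000/0.0425 + 400 ≈ 3765105.9 mm ≈ 3770 m.

3770 m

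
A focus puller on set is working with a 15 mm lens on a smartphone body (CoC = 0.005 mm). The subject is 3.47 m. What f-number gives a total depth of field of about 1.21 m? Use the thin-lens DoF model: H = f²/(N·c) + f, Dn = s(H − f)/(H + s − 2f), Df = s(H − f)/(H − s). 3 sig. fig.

f/2.21

Write h = H − f = f²/(N·c). The thin-lens limits are Dn = s·h/(h + (s−f)) and Df = s·h/(h − (s−f)), so DoF = Df − Dn = 2·s·(s−f)·h / (h² − (s−f)²).
That is a quadratic in h: DoF·h² − 2·s·(s−f)·h − DoF·(s−f)² = 0 ⇒ h = (s−f)·(s + √(s² + DoF²)) / DoF = 3455 × (3470 + √(3470² + 1210²)) / 1210 = 3455 × (3470 + 3674.91) / 1210 ≈ 20401 mm.
Then N = f²/(c·h) = 15² / (0.005 × 20401) = 225 / 102.01 ≈ 2.21.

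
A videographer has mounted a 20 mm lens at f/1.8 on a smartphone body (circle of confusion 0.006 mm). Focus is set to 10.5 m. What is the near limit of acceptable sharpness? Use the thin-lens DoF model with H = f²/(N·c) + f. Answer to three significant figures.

8.18 m

Hyperfocal distance H = f²/(N·c) + f = 20²/(1.8 × 0.006) + 20 = 400/0.0108 + 20 ≈ 37057.0 mm ≈ 37.06 m.
Near limit Dn = s·(H − f)/(H + s − 2f) = 10500 × (37057.0 − 20) / (37057.0 + 10500 − 2 × 20) = 10500 × 37037.0 / 47517.0 ≈ 8184.2 mm ≈ 8.18 m.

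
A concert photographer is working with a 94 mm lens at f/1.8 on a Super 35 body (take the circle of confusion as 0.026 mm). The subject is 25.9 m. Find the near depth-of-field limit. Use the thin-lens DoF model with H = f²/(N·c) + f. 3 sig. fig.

Hyperfocal distance H = f²/(N·c) + f = 94²/(1.8 × 0.026) + 94 = 8836/0.0468 + 94 ≈ 188897.4 mm ≈ 188.9 m.
Near limit Dn = s·(H − f)/(H + s − 2f) = 25900 × (188897.4 − 94) / (188897.4 + 25900 − 2 × 94) = 25900 × 188803.4 / 214609.4 ≈ 22786 mm ≈ 22.8 m.

22.8 m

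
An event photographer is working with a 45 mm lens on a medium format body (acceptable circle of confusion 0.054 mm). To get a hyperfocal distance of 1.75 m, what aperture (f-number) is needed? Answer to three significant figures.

Rearrange H = f²/(N·c) + f for N: N = f² / ((H − f)·c).
N = 45² / ((1750 − 45) × 0.054) = 2025 / 92.07 ≈ 22.

f/22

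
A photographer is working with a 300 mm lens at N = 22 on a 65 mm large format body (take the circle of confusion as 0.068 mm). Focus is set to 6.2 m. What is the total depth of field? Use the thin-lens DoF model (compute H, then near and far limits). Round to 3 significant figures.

Hyperfocal distance H = f²/(N·c) + f = 300²/(22 × 0.068) + 300 = 90000/1.496 + 300 ≈ 60460.4 mm ≈ 60.46 m.
Near limit Dn = s·(H − f)/(H + s − 2f) = 6200 × (60460.4 − 300) / (60460.4 + 6200 − 2 × 300) = 6200 × 60160.4 / 66060.4 ≈ 5646.3 mm.
Far limit Df = s·(H − f)/(H − s) = 6200 × (60460.4 − 300) / (60460.4 − 6200) = 6200 × 60160.4 / 54260.4 ≈ 6874.2 mm.
Depth of field = Df − Dn = 6874.2 − 5646.3 ≈ 1227.9 mm ≈ 1.23 m.

1.23 m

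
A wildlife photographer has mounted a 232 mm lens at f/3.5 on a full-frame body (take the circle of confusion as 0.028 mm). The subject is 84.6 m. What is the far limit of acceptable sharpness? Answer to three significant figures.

Hyperfocal distance H = f²/(N·c) + f = 232²/(3.5 × 0.028) + 232 = 53824/0.098 + 232 ≈ 549456.5 mm ≈ 549.5 m.
Far limit Df = s·(H − f)/(H − s) = 84600 × (549456.5 − 232) / (549456.5 − 84600) = 84600 × 549224.5 / 464856.5 ≈ 99954 mm ≈ 100 m.

100 m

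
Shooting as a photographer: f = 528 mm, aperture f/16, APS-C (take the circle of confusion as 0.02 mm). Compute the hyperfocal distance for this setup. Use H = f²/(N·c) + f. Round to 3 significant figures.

Hyperfocal distance H = f²/(N·c) + f = 528²/(16 × 0.02) + 528 = 278784/0.32 + 528 ≈ 871728.0 mm ≈ 872 m.

872 m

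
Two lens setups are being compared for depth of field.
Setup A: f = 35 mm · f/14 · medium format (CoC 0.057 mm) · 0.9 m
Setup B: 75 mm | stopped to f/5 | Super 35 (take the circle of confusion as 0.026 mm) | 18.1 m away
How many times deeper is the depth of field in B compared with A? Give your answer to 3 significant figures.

Setup A: H = 35²/(14×0.057) + 35 ≈ 1570.1 mm; DoF = Df − Dn = 2061.8 − 575.6 ≈ 1486.2 mm.
Setup B: H = 75²/(5×0.026) + 75 ≈ 43344.2 mm; DoF = Df − Dn = 31024 − 12777 ≈ 18247 mm.
Ratio = 18247 / 1486.2 ≈ 12.3.

12.3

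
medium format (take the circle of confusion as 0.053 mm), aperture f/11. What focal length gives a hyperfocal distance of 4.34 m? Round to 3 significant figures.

50.0 mm

From H = f²/(N·c) + f, with f ≪ H: f ≈ √(H·N·c) = √(4340 × 11 × 0.053) = √2530.2 ≈ 50.30 mm.
Exact: f² + N·c·f − N·c·H = 0 ⇒ f = (−N·c + √((N·c)² + 4·N·c·H))/2 = (−0.583 + √10121)/2 ≈ 50.011 mm ≈ 50.0 mm.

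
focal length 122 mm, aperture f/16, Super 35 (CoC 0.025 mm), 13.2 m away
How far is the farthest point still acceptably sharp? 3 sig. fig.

Hyperfocal distance H = f²/(N·c) + f = 122²/(16 × 0.025) + 122 = 14884/0.4 + 122 ≈ 37332.0 mm ≈ 37.33 m.
Far limit Df = s·(H − f)/(H − s) = 13200 × (37332.0 − 122) / (37332.0 − 13200) = 13200 × 37210.0 / 24132.0 ≈ 20354 mm ≈ 20.4 m.

20.4 m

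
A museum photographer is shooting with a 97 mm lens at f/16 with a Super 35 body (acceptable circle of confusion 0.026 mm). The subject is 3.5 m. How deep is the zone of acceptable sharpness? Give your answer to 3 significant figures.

1.08 m

Hyperfocal distance H = f²/(N·c) + f = 97²/(16 × 0.026) + 97 = 9409/0.416 + 97 ≈ 22714.8 mm ≈ 22.71 m.
Near limit Dn = s·(H − f)/(H + s − 2f) = 3500 × (22714.8 − 97) / (22714.8 + 3500 − 2 × 97) = 3500 × 22617.8 / 26020.8 ≈ 3042.3 mm.
Far limit Df = s·(H − f)/(H − s) = 3500 × (22714.8 − 97) / (22714.8 − 3500) = 3500 × 22617.8 / 19214.8 ≈ 4119.9 mm.
Depth of field = Df − Dn = 4119.9 − 3042.3 ≈ 1077.6 mm ≈ 1.08 m.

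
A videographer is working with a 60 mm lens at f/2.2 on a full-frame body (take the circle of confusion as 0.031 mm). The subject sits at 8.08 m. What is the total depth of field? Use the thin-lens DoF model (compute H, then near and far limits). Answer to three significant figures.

2.51 m

Hyperfocal distance H = f²/(N·c) + f = 60²/(2.2 × 0.031) + 60 = 3600/0.0682 + 60 ≈ 52845.9 mm ≈ 52.85 m.
Near limit Dn = s·(H − f)/(H + s − 2f) = 8080 × (52845.9 − 60) / (52845.9 + 8080 − 2 × 60) = 8080 × 52785.9 / 60805.9 ≈ 7014.3 mm.
Far limit Df = s·(H − f)/(H − s) = 8080 × (52845.9 − 60) / (52845.9 − 8080) = 8080 × 52785.9 / 44765.9 ≈ 9527.6 mm.
Depth of field = Df − Dn = 9527.6 − 7014.3 ≈ 2513.3 mm ≈ 2.51 m.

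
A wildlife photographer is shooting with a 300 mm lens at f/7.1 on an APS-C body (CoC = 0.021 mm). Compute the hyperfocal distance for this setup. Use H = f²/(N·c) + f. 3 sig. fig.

Hyperfocal distance H = f²/(N·c) + f = 300²/(7.1 × 0.021) + 300 = 90000/0.1491 + 300 ≈ 603921.7 mm ≈ 604 m.

604 m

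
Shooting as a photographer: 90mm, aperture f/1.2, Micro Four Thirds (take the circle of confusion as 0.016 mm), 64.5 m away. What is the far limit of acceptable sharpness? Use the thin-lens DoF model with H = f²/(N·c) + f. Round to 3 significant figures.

76.1 m

Hyperfocal distance H = f²/(N·c) + f = 90²/(1.2 × 0.016) + 90 = 8100/0.0192 + 90 ≈ 421965.0 mm ≈ 422.0 m.
Far limit Df = s·(H − f)/(H − s) = 64500 × (421965.0 − 90) / (421965.0 − 64500) = 64500 × 421875.0 / 357465.0 ≈ 76122 mm ≈ 76.1 m.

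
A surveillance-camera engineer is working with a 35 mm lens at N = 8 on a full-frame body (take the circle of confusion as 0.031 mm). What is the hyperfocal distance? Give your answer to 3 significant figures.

4.97 m

Hyperfocal distance H = f²/(N·c) + f = 35²/(8 × 0.031) + 35 = 1225/0.248 + 35 ≈ 4974.5 mm ≈ 4.97 m.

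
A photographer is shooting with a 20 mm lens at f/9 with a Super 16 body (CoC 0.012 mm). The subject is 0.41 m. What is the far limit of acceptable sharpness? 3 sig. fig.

Hyperfocal distance H = f²/(N·c) + f = 20²/(9 × 0.012) + 20 = 400/0.108 + 20 ≈ 3723.7 mm ≈ 3.724 m.
Far limit Df = s·(H − f)/(H − s) = 410 × (3723.7 − 20) / (3723.7 − 410) = 410 × 3703.7 / 3313.7 ≈ 458.25 mm.

458 mm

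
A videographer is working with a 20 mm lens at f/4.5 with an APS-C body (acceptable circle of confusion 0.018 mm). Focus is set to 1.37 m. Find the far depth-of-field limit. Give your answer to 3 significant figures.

1.89 m

Hyperfocal distance H = f²/(N·c) + f = 20²/(4.5 × 0.018) + 20 = 400/0.081 + 20 ≈ 4958.3 mm ≈ 4.958 m.
Far limit Df = s·(H − f)/(H − s) = 1370 × (4958.3 − 20) / (4958.3 − 1370) = 1370 × 4938.3 / 3588.3 ≈ 1885.4 mm ≈ 1.89 m.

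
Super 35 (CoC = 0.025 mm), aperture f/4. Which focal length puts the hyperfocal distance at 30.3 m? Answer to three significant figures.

From H = f²/(N·c) + f, with f ≪ H: f ≈ √(H·N·c) = √(30300 × 4 × 0.025) = √3030.0 ≈ 55.05 mm.
Exact: f² + N·c·f − N·c·H = 0 ⇒ f = (−N·c + √((N·c)² + 4·N·c·H))/2 = (−0.1 + √12120)/2 ≈ 54.995 mm ≈ 55.0 mm.

55.0 mm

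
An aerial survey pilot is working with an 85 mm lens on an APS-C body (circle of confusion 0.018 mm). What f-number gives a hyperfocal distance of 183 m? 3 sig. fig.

f/2.19

Rearrange H = f²/(N·c) + f for N: N = f² / ((H − f)·c).
N = 85² / ((183000 − 85) × 0.018) = 7225 / 3292 ≈ 2.19.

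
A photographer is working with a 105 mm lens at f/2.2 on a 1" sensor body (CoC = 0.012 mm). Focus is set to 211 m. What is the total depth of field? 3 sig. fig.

286 m

Hyperfocal distance H = f²/(N·c) + f = 105²/(2.2 × 0.012) + 105 = 11025/0.0264 + 105 ≈ 417718.6 mm ≈ 417.7 m.
Near limit Dn = s·(H − f)/(H + s − 2f) = 211000 × (417718.6 − 105) / (417718.6 + 211000 − 2 × 105) = 211000 × 417613.6 / 628508.6 ≈ 140199 mm.
Far limit Df = s·(H − f)/(H − s) = 211000 × (417718.6 − 105) / (417718.6 − 211000) = 211000 × 417613.6 / 206718.6 ≈ 426263 mm.
Depth of field = Df − Dn = 426263 − 140199 ≈ 286064 mm ≈ 286 m.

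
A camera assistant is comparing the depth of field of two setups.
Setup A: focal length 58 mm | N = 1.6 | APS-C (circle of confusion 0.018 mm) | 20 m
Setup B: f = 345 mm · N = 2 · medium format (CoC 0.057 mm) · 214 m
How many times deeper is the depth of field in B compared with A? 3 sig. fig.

13.0

Setup A: H = 58²/(1.6×0.018) + 58 ≈ 116863.6 mm; DoF = Df − Dn = 24117.5 − 17083.4 ≈ 7034.1 mm.
Setup B: H = 345²/(2×0.057) + 345 ≈ 1044423.9 mm; DoF = Df − Dn = 269059 − 177647 ≈ 91412 mm.
Ratio = 91412 / 7034.1 ≈ 13.0.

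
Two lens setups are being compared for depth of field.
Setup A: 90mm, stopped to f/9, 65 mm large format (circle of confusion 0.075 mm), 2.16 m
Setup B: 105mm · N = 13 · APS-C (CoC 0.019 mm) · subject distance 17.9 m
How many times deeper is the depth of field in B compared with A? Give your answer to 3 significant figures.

Setup A: H = 90²/(9×0.075) + 90 ≈ 12090.0 mm; DoF = Df − Dn = 2610.27 − 1842.22 ≈ 768.05 mm.
Setup B: H = 105²/(13×0.019) + 105 ≈ 44740.6 mm; DoF = Df − Dn = 29767 − 12798 ≈ 16969 mm.
Ratio = 16969 / 768.05 ≈ 22.1.

22.1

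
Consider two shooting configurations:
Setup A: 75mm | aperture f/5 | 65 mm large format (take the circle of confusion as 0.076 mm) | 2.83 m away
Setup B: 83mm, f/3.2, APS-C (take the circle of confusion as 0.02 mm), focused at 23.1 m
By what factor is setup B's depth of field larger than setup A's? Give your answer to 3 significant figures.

9.49

Setup A: H = 75²/(5×0.076) + 75 ≈ 14877.6 mm; DoF = Df − Dn = 3477.2 − 2385.9 ≈ 1091.3 mm.
Setup B: H = 83²/(3.2×0.02) + 83 ≈ 107723.6 mm; DoF = Df − Dn = 29383 − 19031 ≈ 10352 mm.
Ratio = 10352 / 1091.3 ≈ 9.49.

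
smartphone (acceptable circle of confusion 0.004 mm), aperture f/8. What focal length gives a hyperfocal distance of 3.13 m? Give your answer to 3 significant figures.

9.99 mm

From H = f²/(N·c) + f, with f ≪ H: f ≈ √(H·N·c) = √(3130 × 8 × 0.004) = √100.16 ≈ 10.01 mm.
Exact: f² + N·c·f − N·c·H = 0 ⇒ f = (−N·c + √((N·c)² + 4·N·c·H))/2 = (−0.032 + √400.64)/2 ≈ 9.9920 mm ≈ 9.99 mm.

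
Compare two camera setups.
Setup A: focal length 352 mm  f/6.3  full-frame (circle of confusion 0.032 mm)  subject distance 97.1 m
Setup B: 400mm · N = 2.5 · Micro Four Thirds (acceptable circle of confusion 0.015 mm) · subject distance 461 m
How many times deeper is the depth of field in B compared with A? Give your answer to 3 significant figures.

3.21

Setup A: H = 352²/(6.3×0.032) + 352 ≈ 614955.2 mm; DoF = Df − Dn = 115241 − 83894 ≈ 31347 mm.
Setup B: H = 400²/(2.5×0.015) + 400 ≈ 4267066.7 mm; DoF = Df − Dn = 516789 − 416083 ≈ 100706 mm.
Ratio = 100706 / 31347 ≈ 3.21.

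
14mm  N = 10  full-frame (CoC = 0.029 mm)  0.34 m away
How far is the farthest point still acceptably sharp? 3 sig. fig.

0.657 m

Hyperfocal distance H = f²/(N·c) + f = 14²/(10 × 0.029) + 14 = 196/0.29 + 14 ≈ 689.9 mm ≈ 0.690 m.
Far limit Df = s·(H − f)/(H − s) = 340 × (689.9 − 14) / (689.9 − 340) = 340 × 675.9 / 349.9 ≈ 656.81 mm ≈ 0.657 m.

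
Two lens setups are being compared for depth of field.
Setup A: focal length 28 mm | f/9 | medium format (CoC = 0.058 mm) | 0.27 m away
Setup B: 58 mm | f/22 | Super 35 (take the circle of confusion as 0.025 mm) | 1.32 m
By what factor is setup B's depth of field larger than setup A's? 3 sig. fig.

6.37

Setup A: H = 28²/(9×0.058) + 28 ≈ 1529.9 mm; DoF = Df − Dn = 321.861 − 232.533 ≈ 89.328 mm.
Setup B: H = 58²/(22×0.025) + 58 ≈ 6174.4 mm; DoF = Df − Dn = 1663.16 − 1094.23 ≈ 568.93 mm.
Ratio = 568.93 / 89.328 ≈ 6.37.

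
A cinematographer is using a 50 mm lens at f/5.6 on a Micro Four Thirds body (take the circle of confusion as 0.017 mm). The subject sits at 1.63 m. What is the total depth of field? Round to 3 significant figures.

197 mm

Hyperfocal distance H = f²/(N·c) + f = 50²/(5.6 × 0.017) + 50 = 2500/0.0952 + 50 ≈ 26310.5 mm ≈ 26.31 m.
Near limit Dn = s·(H − f)/(H + s − 2f) = 1630 × (26310.5 − 50) / (26310.5 + 1630 − 2 × 50) = 1630 × 26260.5 / 27840.5 ≈ 1537.49 mm.
Far limit Df = s·(H − f)/(H − s) = 1630 × (26310.5 − 50) / (26310.5 − 1630) = 1630 × 26260.5 / 24680.5 ≈ 1734.35 mm.
Depth of field = Df − Dn = 1734.35 − 1537.49 ≈ 196.86 mm.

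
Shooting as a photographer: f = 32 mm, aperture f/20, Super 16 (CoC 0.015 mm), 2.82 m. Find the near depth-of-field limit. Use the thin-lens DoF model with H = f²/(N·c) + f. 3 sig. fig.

Hyperfocal distance H = f²/(N·c) + f = 32²/(20 × 0.015) + 32 = 1024/0.3 + 32 ≈ 3445.3 mm ≈ 3.445 m.
Near limit Dn = s·(H − f)/(H + s − 2f) = 2820 × (3445.3 − 32) / (3445.3 + 2820 − 2 × 32) = 2820 × 3413.3 / 6201.3 ≈ 1552.2 mm ≈ 1.55 m.

1.55 m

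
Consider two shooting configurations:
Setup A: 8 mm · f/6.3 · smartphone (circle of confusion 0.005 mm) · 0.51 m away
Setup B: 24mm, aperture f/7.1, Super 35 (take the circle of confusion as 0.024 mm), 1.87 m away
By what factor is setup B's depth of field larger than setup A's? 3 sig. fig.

Setup A: H = 8²/(6.3×0.005) + 8 ≈ 2039.7 mm; DoF = Df − Dn = 677.36 − 408.96 ≈ 268.40 mm.
Setup B: H = 24²/(7.1×0.024) + 24 ≈ 3404.3 mm; DoF = Df − Dn = 4119.9 − 1209.5 ≈ 2910.4 mm.
Ratio = 2910.4 / 268.40 ≈ 10.8.

10.8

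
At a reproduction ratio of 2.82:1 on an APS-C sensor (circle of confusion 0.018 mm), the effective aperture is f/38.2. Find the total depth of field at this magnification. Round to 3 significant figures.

0.173 mm

At magnification m, DoF ≈ 2·N_eff·c/m² = 2 × 38.2 × 0.018 / 2.82² = 1.375 / 7.952 ≈ 0.173 mm.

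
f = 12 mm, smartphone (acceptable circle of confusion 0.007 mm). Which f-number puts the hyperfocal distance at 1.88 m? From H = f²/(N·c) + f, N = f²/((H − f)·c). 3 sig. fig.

Rearrange H = f²/(N·c) + f for N: N = f² / ((H − f)·c).
N = 12² / ((1880 − 12) × 0.007) = 144 / 13.08 ≈ 11.

f/11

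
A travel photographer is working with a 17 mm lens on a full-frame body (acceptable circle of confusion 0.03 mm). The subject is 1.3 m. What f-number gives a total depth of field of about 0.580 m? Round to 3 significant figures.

f/1.60

Write h = H − f = f²/(N·c). The thin-lens limits are Dn = s·h/(h + (s−f)) and Df = s·h/(h − (s−f)), so DoF = Df − Dn = 2·s·(s−f)·h / (h² − (s−f)²).
That is a quadratic in h: DoF·h² − 2·s·(s−f)·h − DoF·(s−f)² = 0 ⇒ h = (s−f)·(s + √(s² + DoF²)) / DoF = 1283 × (1300 + √(1300² + 580²)) / 580 = 1283 × (1300 + 1423.52) / 580 ≈ 6024.6 mm.
Then N = f²/(c·h) = 17² / (0.03 × 6024.6) = 289 / 180.74 ≈ 1.60.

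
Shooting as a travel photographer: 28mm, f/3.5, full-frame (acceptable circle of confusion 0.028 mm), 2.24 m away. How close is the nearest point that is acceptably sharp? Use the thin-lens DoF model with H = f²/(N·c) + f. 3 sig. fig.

Hyperfocal distance H = f²/(N·c) + f = 28²/(3.5 × 0.028) + 28 = 784/0.098 + 28 ≈ 8028.0 mm ≈ 8.028 m.
Near limit Dn = s·(H − f)/(H + s − 2f) = 2240 × (8028.0 − 28) / (8028.0 + 2240 − 2 × 28) = 2240 × 8000.0 / 10212.0 ≈ 1754.8 mm ≈ 1.75 m.

1.75 m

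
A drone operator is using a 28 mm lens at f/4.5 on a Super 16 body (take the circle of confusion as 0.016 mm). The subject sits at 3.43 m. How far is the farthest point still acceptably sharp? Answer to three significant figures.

Hyperfocal distance H = f²/(N·c) + f = 28²/(4.5 × 0.016) + 28 = 784/0.072 + 28 ≈ 10916.9 mm ≈ 10.92 m.
Far limit Df = s·(H − f)/(H − s) = 3430 × (10916.9 − 28) / (10916.9 − 3430) = 3430 × 10888.9 / 7486.9 ≈ 4988.6 mm ≈ 4.99 m.

4.99 m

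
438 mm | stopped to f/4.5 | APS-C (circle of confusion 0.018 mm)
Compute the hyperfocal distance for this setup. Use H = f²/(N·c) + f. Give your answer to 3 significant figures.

2370 m

Hyperfocal distance H = f²/(N·c) + f = 438²/(4.5 × 0.018) + 438 = 191844/0.081 + 438 ≈ 2368882.4 mm ≈ 2370 m.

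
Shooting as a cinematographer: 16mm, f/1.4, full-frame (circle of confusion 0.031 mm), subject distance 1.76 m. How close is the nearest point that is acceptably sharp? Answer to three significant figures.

Hyperfocal distance H = f²/(N·c) + f = 16²/(1.4 × 0.031) + 16 = 256/0.0434 + 16 ≈ 5914.6 mm ≈ 5.915 m.
Near limit Dn = s·(H − f)/(H + s − 2f) = 1760 × (5914.6 − 16) / (5914.6 + 1760 − 2 × 16) = 1760 × 5898.6 / 7642.6 ≈ 1358.4 mm ≈ 1.36 m.

1.36 m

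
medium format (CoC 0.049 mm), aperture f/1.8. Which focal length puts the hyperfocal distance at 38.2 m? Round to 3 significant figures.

From H = f²/(N·c) + f, with f ≪ H: f ≈ √(H·N·c) = √(38200 × 1.8 × 0.049) = √3369.2 ≈ 58.05 mm.
Exact: f² + N·c·f − N·c·H = 0 ⇒ f = (−N·c + √((N·c)² + 4·N·c·H))/2 = (−0.0882 + √13477)/2 ≈ 58.001 mm ≈ 58.0 mm.

58.0 mm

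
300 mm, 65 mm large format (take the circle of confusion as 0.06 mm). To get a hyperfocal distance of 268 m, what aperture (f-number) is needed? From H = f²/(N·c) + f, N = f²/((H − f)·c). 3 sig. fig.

f/5.60

Rearrange H = f²/(N·c) + f for N: N = f² / ((H − f)·c).
N = 300² / ((268000 − 300) × 0.06) = 90000 / 16062 ≈ 5.60.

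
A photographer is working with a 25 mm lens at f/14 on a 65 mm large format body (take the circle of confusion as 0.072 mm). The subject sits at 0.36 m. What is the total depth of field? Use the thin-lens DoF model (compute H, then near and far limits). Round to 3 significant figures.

0.549 m

Hyperfocal distance H = f²/(N·c) + f = 25²/(14 × 0.072) + 25 = 625/1.008 + 25 ≈ 645.0 mm ≈ 0.645 m.
Near limit Dn = s·(H − f)/(H + s − 2f) = 360 × (645.0 − 25) / (645.0 + 360 − 2 × 25) = 360 × 620.0 / 955.0 ≈ 233.72 mm.
Far limit Df = s·(H − f)/(H − s) = 360 × (645.0 − 25) / (645.0 − 360) = 360 × 620.0 / 285.0 ≈ 783.10 mm.
Depth of field = Df − Dn = 783.10 − 233.72 ≈ 549.38 mm ≈ 0.549 m.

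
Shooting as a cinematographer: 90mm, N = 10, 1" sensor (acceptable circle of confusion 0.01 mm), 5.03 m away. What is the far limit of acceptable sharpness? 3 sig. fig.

5.36 m

Hyperfocal distance H = f²/(N·c) + f = 90²/(10 × 0.01) + 90 = 8100/0.1 + 90 ≈ 81090.0 mm ≈ 81.09 m.
Far limit Df = s·(H − f)/(H − s) = 5030 × (81090.0 − 90) / (81090.0 − 5030) = 5030 × 81000.0 / 76060.0 ≈ 5356.7 mm ≈ 5.36 m.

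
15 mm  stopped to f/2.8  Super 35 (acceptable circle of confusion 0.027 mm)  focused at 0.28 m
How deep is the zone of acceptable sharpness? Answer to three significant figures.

Hyperfocal distance H = f²/(N·c) + f = 15²/(2.8 × 0.027) + 15 = 225/0.0756 + 15 ≈ 2991.2 mm ≈ 2.991 m.
Near limit Dn = s·(H − f)/(H + s − 2f) = 280 × (2991.2 − 15) / (2991.2 + 280 − 2 × 15) = 280 × 2976.2 / 3241.2 ≈ 257.107 mm.
Far limit Df = s·(H − f)/(H − s) = 280 × (2991.2 − 15) / (2991.2 − 280) = 280 × 2976.2 / 2711.2 ≈ 307.368 mm.
Depth of field = Df − Dn = 307.368 − 257.107 ≈ 50.261 mm.

50.3 mm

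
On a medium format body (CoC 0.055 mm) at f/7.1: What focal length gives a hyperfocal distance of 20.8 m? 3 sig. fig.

From H = f²/(N·c) + f, with f ≪ H: f ≈ √(H·N·c) = √(20800 × 7.1 × 0.055) = √8122.4 ≈ 90.12 mm.
Exact: f² + N·c·f − N·c·H = 0 ⇒ f = (−N·c + √((N·c)² + 4·N·c·H))/2 = (−0.3905 + √32490)/2 ≈ 89.929 mm ≈ 89.9 mm.

89.9 mm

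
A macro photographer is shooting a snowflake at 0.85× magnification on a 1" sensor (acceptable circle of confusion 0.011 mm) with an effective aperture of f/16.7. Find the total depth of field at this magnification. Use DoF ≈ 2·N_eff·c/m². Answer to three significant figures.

0.509 mm

At magnification m, DoF ≈ 2·N_eff·c/m² = 2 × 16.7 × 0.011 / 0.85² = 0.3674 / 0.7225 ≈ 0.509 mm.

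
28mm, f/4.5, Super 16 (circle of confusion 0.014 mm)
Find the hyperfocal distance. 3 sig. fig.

12.5 m

Hyperfocal distance H = f²/(N·c) + f = 28²/(4.5 × 0.014) + 28 = 784/0.063 + 28 ≈ 12472.4 mm ≈ 12.5 m.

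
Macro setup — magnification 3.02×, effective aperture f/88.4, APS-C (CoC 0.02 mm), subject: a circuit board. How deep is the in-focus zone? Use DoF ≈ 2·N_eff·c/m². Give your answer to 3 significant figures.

At magnification m, DoF ≈ 2·N_eff·c/m² = 2 × 88.4 × 0.02 / 3.02² = 3.536 / 9.12 ≈ 0.388 mm.

0.388 mm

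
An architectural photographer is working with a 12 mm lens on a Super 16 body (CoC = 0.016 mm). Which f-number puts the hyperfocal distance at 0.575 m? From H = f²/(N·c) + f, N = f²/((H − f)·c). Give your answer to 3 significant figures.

f/16

Rearrange H = f²/(N·c) + f for N: N = f² / ((H − f)·c).
N = 12² / ((575 − 12) × 0.016) = 144 / 9.008 ≈ 16.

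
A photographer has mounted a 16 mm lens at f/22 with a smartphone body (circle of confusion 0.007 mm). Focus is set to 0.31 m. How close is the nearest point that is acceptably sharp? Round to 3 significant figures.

263 mm

Hyperfocal distance H = f²/(N·c) + f = 16²/(22 × 0.007) + 16 = 256/0.154 + 16 ≈ 1678.3 mm ≈ 1.678 m.
Near limit Dn = s·(H − f)/(H + s − 2f) = 310 × (1678.3 − 16) / (1678.3 + 310 − 2 × 16) = 310 × 1662.3 / 1956.3 ≈ 263.41 mm.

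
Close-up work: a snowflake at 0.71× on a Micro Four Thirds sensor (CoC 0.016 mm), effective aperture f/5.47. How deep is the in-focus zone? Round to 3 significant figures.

0.347 mm

At magnification m, DoF ≈ 2·N_eff·c/m² = 2 × 5.47 × 0.016 / 0.71² = 0.175 / 0.5041 ≈ 0.347 mm.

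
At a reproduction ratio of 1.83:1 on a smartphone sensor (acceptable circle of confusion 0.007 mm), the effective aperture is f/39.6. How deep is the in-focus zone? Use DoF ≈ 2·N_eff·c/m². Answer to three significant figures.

0.166 mm

At magnification m, DoF ≈ 2·N_eff·c/m² = 2 × 39.6 × 0.007 / 1.83² = 0.5544 / 3.349 ≈ 0.166 mm.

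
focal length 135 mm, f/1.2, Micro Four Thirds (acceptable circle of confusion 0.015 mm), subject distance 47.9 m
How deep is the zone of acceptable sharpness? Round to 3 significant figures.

4.53 m

Hyperfocal distance H = f²/(N·c) + f = 135²/(1.2 × 0.015) + 135 = 18225/0.018 + 135 ≈ 1012635.0 mm ≈ 1013 m.
Near limit Dn = s·(H − f)/(H + s − 2f) = 47900 × (1012635.0 − 135) / (1012635.0 + 47900 − 2 × 135) = 47900 × 1012500.0 / 1060265.0 ≈ 45742.1 mm.
Far limit Df = s·(H − f)/(H − s) = 47900 × (1012635.0 − 135) / (1012635.0 − 47900) = 47900 × 1012500.0 / 964735.0 ≈ 50271.6 mm.
Depth of field = Df − Dn = 50271.6 − 45742.1 ≈ 4529.5 mm ≈ 4.53 m.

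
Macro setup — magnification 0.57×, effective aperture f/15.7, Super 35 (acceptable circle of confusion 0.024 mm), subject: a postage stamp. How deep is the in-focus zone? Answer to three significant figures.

2.32 mm

At magnification m, DoF ≈ 2·N_eff·c/m² = 2 × 15.7 × 0.024 / 0.57² = 0.7536 / 0.3249 ≈ 2.32 mm.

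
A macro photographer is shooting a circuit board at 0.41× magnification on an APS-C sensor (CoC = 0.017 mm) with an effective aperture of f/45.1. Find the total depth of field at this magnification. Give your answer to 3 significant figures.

At magnification m, DoF ≈ 2·N_eff·c/m² = 2 × 45.1 × 0.017 / 0.41² = 1.533 / 0.1681 ≈ 9.12 mm.

9.12 mm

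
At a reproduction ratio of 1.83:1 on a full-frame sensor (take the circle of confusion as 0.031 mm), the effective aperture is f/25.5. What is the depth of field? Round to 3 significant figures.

At magnification m, DoF ≈ 2·N_eff·c/m² = 2 × 25.5 × 0.031 / 1.83² = 1.581 / 3.349 ≈ 0.472 mm.

0.472 mm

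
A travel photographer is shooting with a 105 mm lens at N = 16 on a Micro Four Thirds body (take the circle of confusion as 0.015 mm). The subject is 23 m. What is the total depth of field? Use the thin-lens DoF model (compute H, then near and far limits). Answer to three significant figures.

30.5 m

Hyperfocal distance H = f²/(N·c) + f = 105²/(16 × 0.015) + 105 = 11025/0.24 + 105 ≈ 46042.5 mm ≈ 46.04 m.
Near limit Dn = s·(H − f)/(H + s − 2f) = 23000 × (46042.5 − 105) / (46042.5 + 23000 − 2 × 105) = 23000 × 45937.5 / 68832.5 ≈ 15350 mm.
Far limit Df = s·(H − f)/(H − s) = 23000 × (46042.5 − 105) / (46042.5 − 23000) = 23000 × 45937.5 / 23042.5 ≈ 45853 mm.
Depth of field = Df − Dn = 45853 − 15350 ≈ 30503 mm ≈ 30.5 m.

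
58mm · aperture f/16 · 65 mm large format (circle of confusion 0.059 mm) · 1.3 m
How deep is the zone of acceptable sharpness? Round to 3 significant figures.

Hyperfocal distance H = f²/(N·c) + f = 58²/(16 × 0.059) + 58 = 3364/0.944 + 58 ≈ 3621.6 mm ≈ 3.622 m.
Near limit Dn = s·(H − f)/(H + s − 2f) = 1300 × (3621.6 − 58) / (3621.6 + 1300 − 2 × 58) = 1300 × 3563.6 / 4805.6 ≈ 964.0 mm.
Far limit Df = s·(H − f)/(H − s) = 1300 × (3621.6 − 58) / (3621.6 − 1300) = 1300 × 3563.6 / 2321.6 ≈ 1995.5 mm.
Depth of field = Df − Dn = 1995.5 − 964.0 ≈ 1031.5 mm ≈ 1.03 m.

1.03 m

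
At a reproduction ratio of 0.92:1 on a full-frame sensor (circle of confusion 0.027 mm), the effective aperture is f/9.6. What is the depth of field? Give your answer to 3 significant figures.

0.612 mm

At magnification m, DoF ≈ 2·N_eff·c/m² = 2 × 9.6 × 0.027 / 0.92² = 0.5184 / 0.8464 ≈ 0.612 mm.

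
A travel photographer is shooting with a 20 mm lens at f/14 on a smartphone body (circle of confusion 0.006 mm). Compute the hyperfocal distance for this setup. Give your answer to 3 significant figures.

4.78 m

Hyperfocal distance H = f²/(N·c) + f = 20²/(14 × 0.006) + 20 = 400/0.084 + 20 ≈ 4781.9 mm ≈ 4.78 m.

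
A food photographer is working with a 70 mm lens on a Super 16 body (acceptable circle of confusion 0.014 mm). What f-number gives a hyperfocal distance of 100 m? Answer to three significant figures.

Rearrange H = f²/(N·c) + f for N: N = f² / ((H − f)·c).
N = 70² / ((100000 − 70) × 0.014) = 4900 / 1399 ≈ 3.50.

f/3.50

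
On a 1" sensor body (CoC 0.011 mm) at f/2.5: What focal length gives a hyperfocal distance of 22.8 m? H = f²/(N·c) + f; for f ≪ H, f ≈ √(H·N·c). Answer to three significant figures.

From H = f²/(N·c) + f, with f ≪ H: f ≈ √(H·N·c) = √(22800 × 2.5 × 0.011) = √627.00 ≈ 25.04 mm.
The +f correction barely moves this — solving exactly, f² + N·c·f − N·c·H = 0 ⇒ f = (−N·c + √((N·c)² + 4·N·c·H))/2 = (−0.0275 + √2508.0)/2 ≈ 25.026 mm, so f ≈ 25.0 mm.

25.0 mm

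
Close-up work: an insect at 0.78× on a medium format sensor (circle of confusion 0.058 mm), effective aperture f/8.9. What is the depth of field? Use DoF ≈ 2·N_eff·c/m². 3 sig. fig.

At magnification m, DoF ≈ 2·N_eff·c/m² = 2 × 8.9 × 0.058 / 0.78² = 1.032 / 0.6084 ≈ 1.7 mm.

1.70 mm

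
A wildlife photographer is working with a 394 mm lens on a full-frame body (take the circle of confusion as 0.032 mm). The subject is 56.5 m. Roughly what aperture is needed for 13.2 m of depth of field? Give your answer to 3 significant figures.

f/9.97

Write h = H − f = f²/(N·c). The thin-lens limits are Dn = s·h/(h + (s−f)) and Df = s·h/(h − (s−f)), so DoF = Df − Dn = 2·s·(s−f)·h / (h² − (s−f)²).
That is a quadratic in h: DoF·h² − 2·s·(s−f)·h − DoF·(s−f)² = 0 ⇒ h = (s−f)·(s + √(s² + DoF²)) / DoF = 56106 × (56500 + √(56500² + 13200²)) / 13200 = 56106 × (56500 + 58021.5) / 13200 ≈ 486768 mm.
Then N = f²/(c·h) = 394² / (0.032 × 486768) = 155236 / 15577 ≈ 9.97.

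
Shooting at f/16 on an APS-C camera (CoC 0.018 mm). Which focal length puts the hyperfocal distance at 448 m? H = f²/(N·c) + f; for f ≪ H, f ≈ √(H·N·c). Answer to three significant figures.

From H = f²/(N·c) + f, with f ≪ H: f ≈ √(H·N·c) = √(448000 × 16 × 0.018) = √129024 ≈ 359.2 mm.
The +f correction barely moves this — solving exactly, f² + N·c·f − N·c·H = 0 ⇒ f = (−N·c + √((N·c)² + 4·N·c·H))/2 = (−0.288 + √516096)/2 ≈ 359.06 mm, so f ≈ 359 mm.

359 mm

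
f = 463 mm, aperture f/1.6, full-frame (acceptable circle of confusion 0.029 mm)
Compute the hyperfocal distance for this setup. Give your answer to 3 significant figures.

Hyperfocal distance H = f²/(N·c) + f = 463²/(1.6 × 0.029) + 463 = 214369/0.0464 + 463 ≈ 4620484.6 mm ≈ 4620 m.

4620 m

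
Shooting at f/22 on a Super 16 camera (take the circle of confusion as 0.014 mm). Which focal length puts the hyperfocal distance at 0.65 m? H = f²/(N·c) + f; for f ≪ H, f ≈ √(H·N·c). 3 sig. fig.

From H = f²/(N·c) + f, with f ≪ H: f ≈ √(H·N·c) = √(650 × 22 × 0.014) = √200.20 ≈ 14.15 mm.
Exact: f² + N·c·f − N·c·H = 0 ⇒ f = (−N·c + √((N·c)² + 4·N·c·H))/2 = (−0.308 + √800.89)/2 ≈ 13.996 mm ≈ 14.0 mm.

14.0 mm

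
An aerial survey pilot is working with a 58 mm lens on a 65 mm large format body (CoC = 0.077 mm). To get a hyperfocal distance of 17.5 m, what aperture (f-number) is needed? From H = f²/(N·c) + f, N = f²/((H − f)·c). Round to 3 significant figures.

Rearrange H = f²/(N·c) + f for N: N = f² / ((H − f)·c).
N = 58² / ((17500 − 58) × 0.077) = 3364 / 1343 ≈ 2.50.

f/2.50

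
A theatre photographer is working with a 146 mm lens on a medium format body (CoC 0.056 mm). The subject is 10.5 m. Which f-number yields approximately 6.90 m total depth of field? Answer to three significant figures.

f/11

Write h = H − f = f²/(N·c). The thin-lens limits are Dn = s·h/(h + (s−f)) and Df = s·h/(h − (s−f)), so DoF = Df − Dn = 2·s·(s−f)·h / (h² − (s−f)²).
That is a quadratic in h: DoF·h² − 2·s·(s−f)·h − DoF·(s−f)² = 0 ⇒ h = (s−f)·(s + √(s² + DoF²)) / DoF = 10354 × (10500 + √(10500² + 6900²)) / 6900 = 10354 × (10500 + 12564.2) / 6900 ≈ 34610 mm.
Then N = f²/(c·h) = 146² / (0.056 × 34610) = 21316 / 1938.1 ≈ 11.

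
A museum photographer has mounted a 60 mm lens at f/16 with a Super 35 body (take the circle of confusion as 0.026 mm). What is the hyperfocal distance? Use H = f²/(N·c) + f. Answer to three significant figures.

Hyperfocal distance H = f²/(N·c) + f = 60²/(16 × 0.026) + 60 = 3600/0.416 + 60 ≈ 8713.8 mm ≈ 8.71 m.

8.71 m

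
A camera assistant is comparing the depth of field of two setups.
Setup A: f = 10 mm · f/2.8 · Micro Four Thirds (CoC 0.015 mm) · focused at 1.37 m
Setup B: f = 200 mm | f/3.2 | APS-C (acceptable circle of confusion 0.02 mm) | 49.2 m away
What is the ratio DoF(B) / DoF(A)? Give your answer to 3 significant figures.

Setup A: H = 10²/(2.8×0.015) + 10 ≈ 2391.0 mm; DoF = Df − Dn = 3195.0 − 871.9 ≈ 2323.1 mm.
Setup B: H = 200²/(3.2×0.02) + 200 ≈ 625200.0 mm; DoF = Df − Dn = 53385.4 − 45623.1 ≈ 7762.3 mm.
Ratio = 7762.3 / 2323.1 ≈ 3.34.

3.34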